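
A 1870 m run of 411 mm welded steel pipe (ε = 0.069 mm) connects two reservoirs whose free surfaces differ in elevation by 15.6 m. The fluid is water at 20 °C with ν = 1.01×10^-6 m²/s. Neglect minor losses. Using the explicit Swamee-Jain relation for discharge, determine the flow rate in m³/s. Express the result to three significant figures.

Swamee-Jain (Type II): Q = -0.965·√(gD⁵h_f/L)·ln[ε/(3.7D) + √(3.17ν²L/(gD³h_f))]
√(gD⁵h_f/L) = √(9.81·0.411⁵·15.6/1870) = 0.03098
ε/(3.7D) = 4.54×10^-5; √(3.17ν²L/(gD³h_f)) = 2.39×10^-5
Q = -0.965·0.03098·ln(6.923×10^-5) = 0.2863 m³/s
Check: V = 2.16 m/s, Re = 8.78×10^5, f = 0.01453, h_f = 15.7 m ≈ 15.6 m ✓

Q ≈ 0.286 m³/s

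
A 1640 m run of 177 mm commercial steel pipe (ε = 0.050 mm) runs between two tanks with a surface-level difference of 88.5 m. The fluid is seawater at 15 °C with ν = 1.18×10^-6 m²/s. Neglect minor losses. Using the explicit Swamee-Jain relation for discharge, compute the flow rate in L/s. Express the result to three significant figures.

Q ≈ 83.9 L/s

Swamee-Jain (Type II): Q = -0.965·√(gD⁵h_f/L)·ln[ε/(3.7D) + √(3.17ν²L/(gD³h_f))]
√(gD⁵h_f/L) = √(9.81·0.177⁵·88.5/1640) = 0.009590
ε/(3.7D) = 7.63×10^-5; √(3.17ν²L/(gD³h_f)) = 3.88×10^-5
Q = -0.965·0.009590·ln(1.151×10^-4) = 0.08393 m³/s
Check: V = 3.41 m/s, Re = 5.12×10^5, f = 0.01621, h_f = 89.0 m ≈ 88.5 m ✓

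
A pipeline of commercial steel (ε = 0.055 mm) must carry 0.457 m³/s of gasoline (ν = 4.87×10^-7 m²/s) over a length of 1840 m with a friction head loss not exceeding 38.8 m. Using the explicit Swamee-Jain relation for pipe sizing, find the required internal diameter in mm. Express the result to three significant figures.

D ≈ 408 mm

Swamee-Jain (Type III): D = 0.66·[ε^1.25·(LQ²/(gh_f))^4.75 + ν·Q^9.4·(L/(gh_f))^5.2]^0.04
LQ²/(gh_f) = 1.010; L/(gh_f) = 4.834
Term 1 = ε^1.25·(…)^4.75 = 4.96×10^-6; Term 2 = ν·Q^9.4·(…)^5.2 = 1.12×10^-6
D = 0.66·(4.96×10^-6 + 1.12×10^-6)^0.04 = 0.4082 m = 408 mm
Check: V = 3.49 m/s, Re = 2.93×10^6, f = 0.01324, h_f = 37.1 m ≈ 38.8 m ✓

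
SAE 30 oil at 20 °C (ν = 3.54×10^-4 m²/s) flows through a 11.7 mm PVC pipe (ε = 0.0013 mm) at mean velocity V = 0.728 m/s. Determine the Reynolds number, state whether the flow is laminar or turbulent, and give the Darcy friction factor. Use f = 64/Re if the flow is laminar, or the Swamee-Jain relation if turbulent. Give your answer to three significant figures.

Re = VD/ν = 0.7280·0.0117/3.54×10^-4 = 24.1
Re < 2300 → laminar → f = 64/Re = 2.660

Re ≈ 24.1; laminar; f = 64/Re ≈ 2.66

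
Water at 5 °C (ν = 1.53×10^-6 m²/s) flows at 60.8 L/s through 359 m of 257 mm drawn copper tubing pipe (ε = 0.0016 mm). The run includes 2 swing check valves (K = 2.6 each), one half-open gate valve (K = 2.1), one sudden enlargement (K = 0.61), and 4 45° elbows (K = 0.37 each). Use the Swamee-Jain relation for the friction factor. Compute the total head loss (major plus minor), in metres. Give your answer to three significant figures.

V = 4Q/(πD²) = 1.172 m/s; V²/2g = 0.07002 m
Re = 1.97×10^5, ε/D = 6.23×10^-6 → f = 0.01564 (Swamee-Jain)
Major: h_f = f(L/D)·V²/2g = 0.01564·1397·0.07002 = 1.529 m
Minor: ΣK = 9.39; h_m = ΣK·V²/2g = 0.6574 m
Total H_L = 1.529 + 0.6574 = 2.187 m

H_L ≈ 2.19 m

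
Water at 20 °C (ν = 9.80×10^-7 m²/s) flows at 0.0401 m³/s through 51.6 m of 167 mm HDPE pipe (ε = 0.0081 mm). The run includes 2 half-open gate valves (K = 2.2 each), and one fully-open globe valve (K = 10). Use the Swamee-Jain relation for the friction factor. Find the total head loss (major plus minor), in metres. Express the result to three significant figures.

H_L ≈ 3.24 m

V = 4Q/(πD²) = 1.831 m/s; V²/2g = 0.1708 m
Re = 3.12×10^5, ε/D = 4.85×10^-5 → f = 0.01483 (Swamee-Jain)
Major: h_f = f(L/D)·V²/2g = 0.01483·309.0·0.1708 = 0.7826 m
Minor: ΣK = 14.4; h_m = ΣK·V²/2g = 2.460 m
Total H_L = 0.7826 + 2.460 = 3.242 m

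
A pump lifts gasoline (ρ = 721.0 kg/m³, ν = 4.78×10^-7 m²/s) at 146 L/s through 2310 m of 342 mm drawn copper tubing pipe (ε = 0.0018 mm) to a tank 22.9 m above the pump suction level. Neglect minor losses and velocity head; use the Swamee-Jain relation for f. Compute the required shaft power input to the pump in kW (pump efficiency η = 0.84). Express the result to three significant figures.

P_shaft ≈ 40.4 kW

V = 4Q/(πD²) = 1.589 m/s; Re = 1.14×10^6; ε/D = 5.26×10^-6; f = 0.01150
h_f = f(L/D)V²/2g = 10.00 m
Total head H = z + h_f = 22.9 + 10.00 = 32.90 m
P_hyd = ρgQH = 721.0·9.81·0.146·32.90 = 33.98 kW
P_shaft = P_hyd/η = 33.98/0.84 = 40.45 kW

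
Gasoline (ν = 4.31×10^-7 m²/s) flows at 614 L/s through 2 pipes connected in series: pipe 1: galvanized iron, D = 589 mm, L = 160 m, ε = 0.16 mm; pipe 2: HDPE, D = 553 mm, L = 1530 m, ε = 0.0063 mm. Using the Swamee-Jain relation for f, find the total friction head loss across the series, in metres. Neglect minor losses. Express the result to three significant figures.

Pipe 1: V = 2.253 m/s, Re = 3.08×10^6, ε/D = 2.72×10^-4, f = 0.01496, h_1 = f(L/D)V²/2g = 1.052 m
Pipe 2: V = 2.556 m/s, Re = 3.28×10^6, ε/D = 1.14×10^-5, f = 0.01016, h_2 = f(L/D)V²/2g = 9.359 m
Series → Q common, losses add: H = Σh = 10.41 m

H ≈ 10.4 m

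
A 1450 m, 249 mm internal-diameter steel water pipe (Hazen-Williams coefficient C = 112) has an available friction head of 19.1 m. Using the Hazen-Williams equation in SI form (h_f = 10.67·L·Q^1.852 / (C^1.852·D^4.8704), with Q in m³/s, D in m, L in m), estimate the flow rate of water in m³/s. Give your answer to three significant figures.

Q ≈ 0.0778 m³/s

Rearranging: Q = [h_f·C^1.852·D^4.8704 / (10.67·L)]^(1/1.852)
Q = [19.1·112^1.852·0.249^4.8704 / (10.67·1450)]^0.540 = 0.07778 m³/s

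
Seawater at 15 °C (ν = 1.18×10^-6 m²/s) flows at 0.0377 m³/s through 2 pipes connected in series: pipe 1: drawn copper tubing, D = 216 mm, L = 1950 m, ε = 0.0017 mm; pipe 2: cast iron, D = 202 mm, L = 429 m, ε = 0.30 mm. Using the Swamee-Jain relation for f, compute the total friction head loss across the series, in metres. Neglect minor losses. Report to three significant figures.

Pipe 1: V = 1.029 m/s, Re = 1.88×10^5, ε/D = 7.87×10^-6, f = 0.01579, h_1 = f(L/D)V²/2g = 7.688 m
Pipe 2: V = 1.176 m/s, Re = 2.01×10^5, ε/D = 0.00149, f = 0.02292, h_2 = f(L/D)V²/2g = 3.433 m
Series → Q common, losses add: H = Σh = 11.12 m

H ≈ 11.1 m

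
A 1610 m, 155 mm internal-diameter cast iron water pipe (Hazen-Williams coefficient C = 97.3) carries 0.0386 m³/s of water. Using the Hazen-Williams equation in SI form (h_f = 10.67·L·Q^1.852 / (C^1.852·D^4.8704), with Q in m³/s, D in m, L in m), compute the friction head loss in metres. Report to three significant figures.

h_f ≈ 75.6 m

h_f = 10.67·1610·0.0386^1.852 / (97.3^1.852·0.155^4.8704) = 75.64 m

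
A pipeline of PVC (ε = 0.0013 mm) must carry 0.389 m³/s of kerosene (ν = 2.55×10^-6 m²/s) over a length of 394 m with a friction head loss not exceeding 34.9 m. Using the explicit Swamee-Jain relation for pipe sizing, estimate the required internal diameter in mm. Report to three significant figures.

Swamee-Jain (Type III): D = 0.66·[ε^1.25·(LQ²/(gh_f))^4.75 + ν·Q^9.4·(L/(gh_f))^5.2]^0.04
LQ²/(gh_f) = 0.1741; L/(gh_f) = 1.151
Term 1 = ε^1.25·(…)^4.75 = 1.09×10^-11; Term 2 = ν·Q^9.4·(…)^5.2 = 7.40×10^-10
D = 0.66·(1.09×10^-11 + 7.40×10^-10)^0.04 = 0.2848 m = 285 mm
Check: V = 6.11 m/s, Re = 6.82×10^5, f = 0.01248, h_f = 32.8 m ≈ 34.9 m ✓

D ≈ 285 mm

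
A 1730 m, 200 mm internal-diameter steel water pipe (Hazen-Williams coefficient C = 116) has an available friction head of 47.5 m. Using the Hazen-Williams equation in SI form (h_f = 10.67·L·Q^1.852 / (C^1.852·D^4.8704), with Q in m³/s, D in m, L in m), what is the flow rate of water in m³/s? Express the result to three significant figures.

Rearranging: Q = [h_f·C^1.852·D^4.8704 / (10.67·L)]^(1/1.852)
Q = [47.5·116^1.852·0.200^4.8704 / (10.67·1730)]^0.540 = 0.06731 m³/s

Q ≈ 0.0673 m³/s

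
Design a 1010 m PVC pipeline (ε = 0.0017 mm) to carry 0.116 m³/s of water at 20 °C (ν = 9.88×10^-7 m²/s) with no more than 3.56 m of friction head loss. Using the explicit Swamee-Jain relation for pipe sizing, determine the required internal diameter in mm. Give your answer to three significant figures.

D ≈ 340 mm

Swamee-Jain (Type III): D = 0.66·[ε^1.25·(LQ²/(gh_f))^4.75 + ν·Q^9.4·(L/(gh_f))^5.2]^0.04
LQ²/(gh_f) = 0.3892; L/(gh_f) = 28.92
Term 1 = ε^1.25·(…)^4.75 = 6.94×10^-10; Term 2 = ν·Q^9.4·(…)^5.2 = 6.29×10^-8
D = 0.66·(6.94×10^-10 + 6.29×10^-8)^0.04 = 0.3402 m = 340 mm
Check: V = 1.28 m/s, Re = 4.39×10^5, f = 0.01347, h_f = 3.32 m ≈ 3.56 m ✓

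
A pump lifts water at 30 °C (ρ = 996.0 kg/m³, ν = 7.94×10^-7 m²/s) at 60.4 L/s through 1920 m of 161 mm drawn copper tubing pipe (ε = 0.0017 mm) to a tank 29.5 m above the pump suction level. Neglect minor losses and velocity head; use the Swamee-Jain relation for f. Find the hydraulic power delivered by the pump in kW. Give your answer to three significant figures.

V = 4Q/(πD²) = 2.967 m/s; Re = 6.02×10^5; ε/D = 1.06×10^-5; f = 0.01286
h_f = f(L/D)V²/2g = 68.79 m
Total head H = z + h_f = 29.5 + 68.79 = 98.29 m
P_hyd = ρgQH = 996.0·9.81·0.0604·98.29 = 58.01 kW

P_hyd ≈ 58.0 kW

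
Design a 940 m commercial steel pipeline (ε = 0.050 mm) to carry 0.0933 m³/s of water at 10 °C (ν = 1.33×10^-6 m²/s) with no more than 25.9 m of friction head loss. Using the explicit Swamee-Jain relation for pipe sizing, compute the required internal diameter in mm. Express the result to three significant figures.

D ≈ 214 mm

Swamee-Jain (Type III): D = 0.66·[ε^1.25·(LQ²/(gh_f))^4.75 + ν·Q^9.4·(L/(gh_f))^5.2]^0.04
LQ²/(gh_f) = 0.03220; L/(gh_f) = 3.700
Term 1 = ε^1.25·(…)^4.75 = 3.44×10^-13; Term 2 = ν·Q^9.4·(…)^5.2 = 2.48×10^-13
D = 0.66·(3.44×10^-13 + 2.48×10^-13)^0.04 = 0.2140 m = 214 mm
Check: V = 2.59 m/s, Re = 4.17×10^5, f = 0.01606, h_f = 24.2 m ≈ 25.9 m ✓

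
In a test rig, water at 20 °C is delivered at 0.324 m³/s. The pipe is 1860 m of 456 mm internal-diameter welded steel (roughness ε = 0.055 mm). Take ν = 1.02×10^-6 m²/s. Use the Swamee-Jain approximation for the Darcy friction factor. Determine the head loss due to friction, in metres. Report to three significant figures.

h_f ≈ 11.4 m

V = 4Q/(πD²) = 4·0.324/(π·0.456²) = 1.984 m/s
Re = VD/ν = 1.984·0.456/1.02×10^-6 = 8.87×10^5 → turbulent
ε/D = 0.055/456 = 1.21×10^-4
Swamee-Jain: f = 0.01393
h_f = f(L/D)V²/(2g) = 0.01393·(1860/0.456)·1.984²/(2·9.81) = 11.40 m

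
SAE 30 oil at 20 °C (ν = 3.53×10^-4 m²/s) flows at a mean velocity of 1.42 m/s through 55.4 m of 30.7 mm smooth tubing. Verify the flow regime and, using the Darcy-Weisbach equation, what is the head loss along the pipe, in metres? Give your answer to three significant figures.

h_f ≈ 96.1 m

Re = VD/ν = 1.42·0.03070/3.53×10^-4 = 123 → laminar (Re < 2300)
f = 64/Re = 0.5182
h_f = f(L/D)V²/(2g) = 0.5182·(55.4/0.03070)·1.42²/(2·9.81) = 96.11 m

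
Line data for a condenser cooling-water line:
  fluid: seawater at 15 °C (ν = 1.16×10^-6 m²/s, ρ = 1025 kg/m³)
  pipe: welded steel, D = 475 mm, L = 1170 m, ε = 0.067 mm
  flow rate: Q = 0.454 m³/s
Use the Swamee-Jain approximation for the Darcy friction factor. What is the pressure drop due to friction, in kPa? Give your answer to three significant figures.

V = 4Q/(πD²) = 4·0.454/(π·0.475²) = 2.562 m/s
Re = VD/ν = 2.562·0.475/1.16×10^-6 = 1.05×10^6 → turbulent
ε/D = 0.067/475 = 1.41×10^-4
Swamee-Jain: f = 0.01403
h_f = f(L/D)V²/(2g) = 0.01403·(1170/0.475)·2.562²/(2·9.81) = 11.56 m
Δp = ρg·h_f = 1025·9.81·11.56 = 116.2 kPa

Δp ≈ 116 kPa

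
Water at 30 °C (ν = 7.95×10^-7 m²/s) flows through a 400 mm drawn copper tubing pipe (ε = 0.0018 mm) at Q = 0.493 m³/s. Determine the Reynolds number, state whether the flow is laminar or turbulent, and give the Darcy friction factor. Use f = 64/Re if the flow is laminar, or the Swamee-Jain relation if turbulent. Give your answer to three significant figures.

Re ≈ 1.97×10^6; turbulent; f ≈ 0.0106

V = 4Q/(πD²) = 3.923 m/s
Re = VD/ν = 3.923·0.400/7.95×10^-7 = 1.97×10^6
Re > 4000 → turbulent; ε/D = 4.50×10^-6
Swamee-Jain: f = 0.01056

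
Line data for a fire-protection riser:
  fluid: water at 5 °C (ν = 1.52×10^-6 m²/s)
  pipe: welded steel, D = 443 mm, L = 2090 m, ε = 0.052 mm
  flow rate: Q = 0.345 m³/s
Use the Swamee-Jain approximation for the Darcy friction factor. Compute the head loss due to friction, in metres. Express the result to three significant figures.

h_f ≈ 17.2 m

V = 4Q/(πD²) = 4·0.345/(π·0.443²) = 2.238 m/s
Re = VD/ν = 2.238·0.443/1.52×10^-6 = 6.52×10^5 → turbulent
ε/D = 0.052/443 = 1.17×10^-4
Swamee-Jain: f = 0.01427
h_f = f(L/D)V²/(2g) = 0.01427·(2090/0.443)·2.238²/(2·9.81) = 17.20 m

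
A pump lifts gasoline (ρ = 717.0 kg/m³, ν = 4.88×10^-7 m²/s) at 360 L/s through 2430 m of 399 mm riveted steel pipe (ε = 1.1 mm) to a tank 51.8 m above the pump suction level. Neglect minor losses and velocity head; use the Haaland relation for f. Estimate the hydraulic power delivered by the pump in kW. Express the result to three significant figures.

V = 4Q/(πD²) = 2.879 m/s; Re = 2.35×10^6; ε/D = 0.00276; f = 0.02566
h_f = f(L/D)V²/2g = 66.03 m
Total head H = z + h_f = 51.8 + 66.03 = 117.8 m
P_hyd = ρgQH = 717.0·9.81·0.360·117.8 = 298.4 kW

P_hyd ≈ 298 kW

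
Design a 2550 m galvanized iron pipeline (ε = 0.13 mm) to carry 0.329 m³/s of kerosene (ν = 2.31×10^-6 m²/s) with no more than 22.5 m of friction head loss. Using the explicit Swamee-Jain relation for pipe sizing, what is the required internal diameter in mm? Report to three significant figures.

Swamee-Jain (Type III): D = 0.66·[ε^1.25·(LQ²/(gh_f))^4.75 + ν·Q^9.4·(L/(gh_f))^5.2]^0.04
LQ²/(gh_f) = 1.250; L/(gh_f) = 11.55
Term 1 = ε^1.25·(…)^4.75 = 4.01×10^-5; Term 2 = ν·Q^9.4·(…)^5.2 = 2.25×10^-5
D = 0.66·(4.01×10^-5 + 2.25×10^-5)^0.04 = 0.4481 m = 448 mm
Check: V = 2.09 m/s, Re = 4.05×10^5, f = 0.01655, h_f = 20.9 m ≈ 22.5 m ✓

D ≈ 448 mm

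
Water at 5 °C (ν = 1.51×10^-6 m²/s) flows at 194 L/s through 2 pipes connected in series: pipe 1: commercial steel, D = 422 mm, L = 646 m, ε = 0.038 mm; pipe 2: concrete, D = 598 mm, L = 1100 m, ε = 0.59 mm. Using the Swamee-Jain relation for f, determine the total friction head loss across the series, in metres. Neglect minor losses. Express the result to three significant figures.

Pipe 1: V = 1.387 m/s, Re = 3.88×10^5, ε/D = 9.00×10^-5, f = 0.01481, h_1 = f(L/D)V²/2g = 2.224 m
Pipe 2: V = 0.6907 m/s, Re = 2.74×10^5, ε/D = 9.87×10^-4, f = 0.02078, h_2 = f(L/D)V²/2g = 0.9296 m
Series → Q common, losses add: H = Σh = 3.153 m

H ≈ 3.15 m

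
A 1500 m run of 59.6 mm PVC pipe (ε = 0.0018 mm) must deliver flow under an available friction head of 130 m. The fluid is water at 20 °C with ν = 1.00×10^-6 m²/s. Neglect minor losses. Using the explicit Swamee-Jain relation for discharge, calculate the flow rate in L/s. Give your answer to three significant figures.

Q ≈ 6.84 L/s

Swamee-Jain (Type II): Q = -0.965·√(gD⁵h_f/L)·ln[ε/(3.7D) + √(3.17ν²L/(gD³h_f))]
√(gD⁵h_f/L) = √(9.81·0.0596⁵·130/1500) = 7.996×10^-4
ε/(3.7D) = 8.16×10^-6; √(3.17ν²L/(gD³h_f)) = 1.33×10^-4
Q = -0.965·7.996×10^-4·ln(1.409×10^-4) = 0.006842 m³/s
Check: V = 2.45 m/s, Re = 1.46×10^5, f = 0.01675, h_f = 129 m ≈ 130 m ✓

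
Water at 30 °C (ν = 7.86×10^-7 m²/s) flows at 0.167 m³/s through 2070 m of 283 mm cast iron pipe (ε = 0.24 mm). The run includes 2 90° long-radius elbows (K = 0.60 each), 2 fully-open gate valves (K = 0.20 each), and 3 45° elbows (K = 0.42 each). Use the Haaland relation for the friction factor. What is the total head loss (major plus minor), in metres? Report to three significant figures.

V = 4Q/(πD²) = 2.655 m/s; V²/2g = 0.3593 m
Re = 9.56×10^5, ε/D = 8.48×10^-4 → f = 0.01922 (Haaland)
Major: h_f = f(L/D)·V²/2g = 0.01922·7314·0.3593 = 50.51 m
Minor: ΣK = 2.86; h_m = ΣK·V²/2g = 1.027 m
Total H_L = 50.51 + 1.027 = 51.54 m

H_L ≈ 51.5 m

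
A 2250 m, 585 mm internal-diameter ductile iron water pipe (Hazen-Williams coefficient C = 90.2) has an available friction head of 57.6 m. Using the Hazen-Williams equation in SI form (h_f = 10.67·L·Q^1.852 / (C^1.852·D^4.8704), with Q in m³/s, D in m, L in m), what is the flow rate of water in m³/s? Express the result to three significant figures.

Q ≈ 0.848 m³/s

Rearranging: Q = [h_f·C^1.852·D^4.8704 / (10.67·L)]^(1/1.852)
Q = [57.6·90.2^1.852·0.585^4.8704 / (10.67·2250)]^0.540 = 0.8477 m³/s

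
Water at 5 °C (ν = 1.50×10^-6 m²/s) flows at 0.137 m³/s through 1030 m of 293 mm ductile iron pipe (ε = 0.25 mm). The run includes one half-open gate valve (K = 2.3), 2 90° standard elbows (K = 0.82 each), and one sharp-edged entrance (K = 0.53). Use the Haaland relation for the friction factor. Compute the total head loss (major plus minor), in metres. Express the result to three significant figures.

H_L ≈ 15.5 m

V = 4Q/(πD²) = 2.032 m/s; V²/2g = 0.2104 m
Re = 3.97×10^5, ε/D = 8.53×10^-4 → f = 0.01966 (Haaland)
Major: h_f = f(L/D)·V²/2g = 0.01966·3515·0.2104 = 14.54 m
Minor: ΣK = 4.47; h_m = ΣK·V²/2g = 0.9406 m
Total H_L = 14.54 + 0.9406 = 15.49 m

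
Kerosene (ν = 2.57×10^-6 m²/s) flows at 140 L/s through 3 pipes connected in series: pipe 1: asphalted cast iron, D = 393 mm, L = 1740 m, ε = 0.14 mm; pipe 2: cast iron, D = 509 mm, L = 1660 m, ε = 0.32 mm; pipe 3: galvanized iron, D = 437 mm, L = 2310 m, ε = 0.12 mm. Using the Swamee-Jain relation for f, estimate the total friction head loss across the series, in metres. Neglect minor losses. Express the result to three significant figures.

H ≈ 11.4 m

Pipe 1: V = 1.154 m/s, Re = 1.76×10^5, ε/D = 3.56×10^-4, f = 0.01838, h_1 = f(L/D)V²/2g = 5.525 m
Pipe 2: V = 0.6880 m/s, Re = 1.36×10^5, ε/D = 6.29×10^-4, f = 0.02026, h_2 = f(L/D)V²/2g = 1.594 m
Pipe 3: V = 0.9334 m/s, Re = 1.59×10^5, ε/D = 2.75×10^-4, f = 0.01814, h_3 = f(L/D)V²/2g = 4.258 m
Series → Q common, losses add: H = Σh = 11.38 m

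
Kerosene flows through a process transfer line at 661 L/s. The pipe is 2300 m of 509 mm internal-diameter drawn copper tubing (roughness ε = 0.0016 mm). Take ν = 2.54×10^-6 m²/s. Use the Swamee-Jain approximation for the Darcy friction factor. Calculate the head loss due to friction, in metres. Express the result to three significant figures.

V = 4Q/(πD²) = 4·0.661/(π·0.509²) = 3.248 m/s
Re = VD/ν = 3.248·0.509/2.54×10^-6 = 6.51×10^5 → turbulent
ε/D = 0.0016/509 = 3.14×10^-6
Swamee-Jain: f = 0.01255
h_f = f(L/D)V²/(2g) = 0.01255·(2300/0.509)·3.248²/(2·9.81) = 30.51 m

h_f ≈ 30.5 m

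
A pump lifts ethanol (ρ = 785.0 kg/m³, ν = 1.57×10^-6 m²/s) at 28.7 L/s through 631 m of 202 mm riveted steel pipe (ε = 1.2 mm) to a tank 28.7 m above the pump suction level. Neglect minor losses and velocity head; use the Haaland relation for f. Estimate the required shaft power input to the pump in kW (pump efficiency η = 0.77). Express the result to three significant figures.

P_shaft ≈ 9.44 kW

V = 4Q/(πD²) = 0.8955 m/s; Re = 1.15×10^5; ε/D = 0.00594; f = 0.03275
h_f = f(L/D)V²/2g = 4.181 m
Total head H = z + h_f = 28.7 + 4.181 = 32.88 m
P_hyd = ρgQH = 785.0·9.81·0.0287·32.88 = 7.267 kW
P_shaft = P_hyd/η = 7.267/0.77 = 9.438 kW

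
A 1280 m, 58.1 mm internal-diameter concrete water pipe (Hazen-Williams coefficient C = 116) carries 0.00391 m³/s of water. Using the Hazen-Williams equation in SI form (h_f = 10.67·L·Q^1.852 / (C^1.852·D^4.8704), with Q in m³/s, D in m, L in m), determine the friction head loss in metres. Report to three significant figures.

h_f = 10.67·1280·0.00391^1.852 / (116^1.852·0.0581^4.8704) = 74.42 m

h_f ≈ 74.4 m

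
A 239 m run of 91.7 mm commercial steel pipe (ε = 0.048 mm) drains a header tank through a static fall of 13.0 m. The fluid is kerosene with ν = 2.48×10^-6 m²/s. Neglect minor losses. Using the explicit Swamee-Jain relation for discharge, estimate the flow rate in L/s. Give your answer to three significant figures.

Q ≈ 14.2 L/s

Swamee-Jain (Type II): Q = -0.965·√(gD⁵h_f/L)·ln[ε/(3.7D) + √(3.17ν²L/(gD³h_f))]
√(gD⁵h_f/L) = √(9.81·0.0917⁵·13.0/239) = 0.001860
ε/(3.7D) = 1.41×10^-4; √(3.17ν²L/(gD³h_f)) = 2.18×10^-4
Q = -0.965·0.001860·ln(3.592×10^-4) = 0.01424 m³/s
Check: V = 2.16 m/s, Re = 7.97×10^4, f = 0.02114, h_f = 13.1 m ≈ 13.0 m ✓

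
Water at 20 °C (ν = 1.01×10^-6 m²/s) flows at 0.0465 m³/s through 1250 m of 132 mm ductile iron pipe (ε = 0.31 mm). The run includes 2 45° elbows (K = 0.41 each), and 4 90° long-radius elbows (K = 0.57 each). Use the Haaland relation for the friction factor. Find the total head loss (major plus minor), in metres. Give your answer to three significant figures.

V = 4Q/(πD²) = 3.398 m/s; V²/2g = 0.5885 m
Re = 4.44×10^5, ε/D = 0.00235 → f = 0.02483 (Haaland)
Major: h_f = f(L/D)·V²/2g = 0.02483·9470·0.5885 = 138.4 m
Minor: ΣK = 3.10; h_m = ΣK·V²/2g = 1.824 m
Total H_L = 138.4 + 1.824 = 140.2 m

H_L ≈ 140 m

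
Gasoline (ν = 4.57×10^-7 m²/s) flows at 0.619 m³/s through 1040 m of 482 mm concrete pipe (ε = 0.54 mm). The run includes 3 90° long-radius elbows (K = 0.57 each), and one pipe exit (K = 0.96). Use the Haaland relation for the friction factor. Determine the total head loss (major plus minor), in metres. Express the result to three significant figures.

H_L ≈ 27.3 m

V = 4Q/(πD²) = 3.392 m/s; V²/2g = 0.5866 m
Re = 3.58×10^6, ε/D = 0.00112 → f = 0.02030 (Haaland)
Major: h_f = f(L/D)·V²/2g = 0.02030·2158·0.5866 = 25.69 m
Minor: ΣK = 2.67; h_m = ΣK·V²/2g = 1.566 m
Total H_L = 25.69 + 1.566 = 27.26 m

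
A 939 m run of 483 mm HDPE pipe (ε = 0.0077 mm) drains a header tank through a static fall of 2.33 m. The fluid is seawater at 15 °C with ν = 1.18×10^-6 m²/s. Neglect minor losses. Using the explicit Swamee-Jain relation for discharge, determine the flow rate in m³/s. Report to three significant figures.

Q ≈ 0.245 m³/s

Swamee-Jain (Type II): Q = -0.965·√(gD⁵h_f/L)·ln[ε/(3.7D) + √(3.17ν²L/(gD³h_f))]
√(gD⁵h_f/L) = √(9.81·0.483⁵·2.33/939) = 0.02530
ε/(3.7D) = 4.31×10^-6; √(3.17ν²L/(gD³h_f)) = 4.01×10^-5
Q = -0.965·0.02530·ln(4.442×10^-5) = 0.2446 m³/s
Check: V = 1.34 m/s, Re = 5.47×10^5, f = 0.01315, h_f = 2.32 m ≈ 2.33 m ✓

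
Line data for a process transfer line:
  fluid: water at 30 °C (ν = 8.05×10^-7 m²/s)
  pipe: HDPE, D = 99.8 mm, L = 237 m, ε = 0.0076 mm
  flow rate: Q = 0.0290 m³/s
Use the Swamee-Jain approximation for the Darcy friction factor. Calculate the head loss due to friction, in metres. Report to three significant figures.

V = 4Q/(πD²) = 4·0.0290/(π·0.0998²) = 3.707 m/s
Re = VD/ν = 3.707·0.0998/8.05×10^-7 = 4.60×10^5 → turbulent
ε/D = 0.0076/99.8 = 7.62×10^-5
Swamee-Jain: f = 0.01433
h_f = f(L/D)V²/(2g) = 0.01433·(237/0.0998)·3.707²/(2·9.81) = 23.84 m

h_f ≈ 23.8 m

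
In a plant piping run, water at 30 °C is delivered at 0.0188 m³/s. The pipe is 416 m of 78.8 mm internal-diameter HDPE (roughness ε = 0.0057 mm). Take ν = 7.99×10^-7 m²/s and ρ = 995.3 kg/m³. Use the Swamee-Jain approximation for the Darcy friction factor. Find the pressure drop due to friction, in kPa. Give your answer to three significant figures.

V = 4Q/(πD²) = 4·0.0188/(π·0.0788²) = 3.855 m/s
Re = VD/ν = 3.855·0.0788/7.99×10^-7 = 3.80×10^5 → turbulent
ε/D = 0.0057/78.8 = 7.23×10^-5
Swamee-Jain: f = 0.01466
h_f = f(L/D)V²/(2g) = 0.01466·(416/0.0788)·3.855²/(2·9.81) = 58.60 m
Δp = ρg·h_f = 995.3·9.81·58.60 = 572.2 kPa

Δp ≈ 572 kPa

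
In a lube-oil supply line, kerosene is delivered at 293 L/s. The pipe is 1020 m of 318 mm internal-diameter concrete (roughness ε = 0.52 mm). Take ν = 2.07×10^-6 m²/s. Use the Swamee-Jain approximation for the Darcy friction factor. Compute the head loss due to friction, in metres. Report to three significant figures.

h_f ≈ 50.5 m

V = 4Q/(πD²) = 4·0.293/(π·0.318²) = 3.689 m/s
Re = VD/ν = 3.689·0.318/2.07×10^-6 = 5.67×10^5 → turbulent
ε/D = 0.52/318 = 0.00164
Swamee-Jain: f = 0.02270
h_f = f(L/D)V²/(2g) = 0.02270·(1020/0.318)·3.689²/(2·9.81) = 50.50 m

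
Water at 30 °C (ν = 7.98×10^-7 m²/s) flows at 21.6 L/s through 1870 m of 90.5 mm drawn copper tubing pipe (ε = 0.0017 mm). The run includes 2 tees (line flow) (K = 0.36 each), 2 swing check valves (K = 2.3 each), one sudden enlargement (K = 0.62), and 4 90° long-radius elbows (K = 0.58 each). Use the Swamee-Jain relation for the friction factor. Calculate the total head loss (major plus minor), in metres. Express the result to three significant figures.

H_L ≈ 171 m

V = 4Q/(πD²) = 3.358 m/s; V²/2g = 0.5747 m
Re = 3.81×10^5, ε/D = 1.88×10^-5 → f = 0.01400 (Swamee-Jain)
Major: h_f = f(L/D)·V²/2g = 0.01400·20663·0.5747 = 166.3 m
Minor: ΣK = 8.26; h_m = ΣK·V²/2g = 4.747 m
Total H_L = 166.3 + 4.747 = 171.1 m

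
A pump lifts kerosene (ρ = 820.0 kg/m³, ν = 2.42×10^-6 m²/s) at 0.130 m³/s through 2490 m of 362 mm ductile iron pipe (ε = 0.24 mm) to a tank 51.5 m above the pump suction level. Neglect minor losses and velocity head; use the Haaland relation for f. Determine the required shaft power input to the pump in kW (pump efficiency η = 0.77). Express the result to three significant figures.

P_shaft ≈ 84.8 kW

V = 4Q/(πD²) = 1.263 m/s; Re = 1.89×10^5; ε/D = 6.63×10^-4; f = 0.01953
h_f = f(L/D)V²/2g = 10.92 m
Total head H = z + h_f = 51.5 + 10.92 = 62.42 m
P_hyd = ρgQH = 820.0·9.81·0.130·62.42 = 65.28 kW
P_shaft = P_hyd/η = 65.28/0.77 = 84.78 kW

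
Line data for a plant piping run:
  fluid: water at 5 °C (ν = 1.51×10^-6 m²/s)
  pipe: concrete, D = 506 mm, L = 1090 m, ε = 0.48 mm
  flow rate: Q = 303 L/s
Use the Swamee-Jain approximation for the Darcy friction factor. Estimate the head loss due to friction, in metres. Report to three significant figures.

V = 4Q/(πD²) = 4·0.303/(π·0.506²) = 1.507 m/s
Re = VD/ν = 1.507·0.506/1.51×10^-6 = 5.05×10^5 → turbulent
ε/D = 0.48/506 = 9.49×10^-4
Swamee-Jain: f = 0.02012
h_f = f(L/D)V²/(2g) = 0.02012·(1090/0.506)·1.507²/(2·9.81) = 5.016 m

h_f ≈ 5.02 m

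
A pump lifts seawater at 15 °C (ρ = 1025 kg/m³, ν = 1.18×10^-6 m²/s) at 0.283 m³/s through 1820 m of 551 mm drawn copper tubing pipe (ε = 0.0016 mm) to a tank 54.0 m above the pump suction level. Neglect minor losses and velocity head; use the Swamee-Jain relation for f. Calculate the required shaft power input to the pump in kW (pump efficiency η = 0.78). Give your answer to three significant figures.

V = 4Q/(πD²) = 1.187 m/s; Re = 5.54×10^5; ε/D = 2.90×10^-6; f = 0.01290
h_f = f(L/D)V²/2g = 3.060 m
Total head H = z + h_f = 54.0 + 3.060 = 57.06 m
P_hyd = ρgQH = 1025·9.81·0.283·57.06 = 162.4 kW
P_shaft = P_hyd/η = 162.4/0.78 = 208.2 kW

P_shaft ≈ 208 kW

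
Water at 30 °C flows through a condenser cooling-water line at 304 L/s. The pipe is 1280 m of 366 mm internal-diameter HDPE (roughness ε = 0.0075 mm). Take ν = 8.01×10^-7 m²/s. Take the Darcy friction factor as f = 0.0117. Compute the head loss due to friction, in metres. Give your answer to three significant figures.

V = 4Q/(πD²) = 4·0.304/(π·0.366²) = 2.889 m/s
h_f = f(L/D)V²/(2g) = 0.01170·(1280/0.366)·2.889²/(2·9.81) = 17.41 m

h_f ≈ 17.4 m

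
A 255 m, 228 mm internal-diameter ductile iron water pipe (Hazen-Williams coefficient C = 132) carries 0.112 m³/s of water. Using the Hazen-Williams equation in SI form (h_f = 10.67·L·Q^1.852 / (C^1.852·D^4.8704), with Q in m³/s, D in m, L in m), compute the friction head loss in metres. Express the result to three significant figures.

h_f = 10.67·255·0.112^1.852 / (132^1.852·0.228^4.8704) = 7.476 m

h_f ≈ 7.48 m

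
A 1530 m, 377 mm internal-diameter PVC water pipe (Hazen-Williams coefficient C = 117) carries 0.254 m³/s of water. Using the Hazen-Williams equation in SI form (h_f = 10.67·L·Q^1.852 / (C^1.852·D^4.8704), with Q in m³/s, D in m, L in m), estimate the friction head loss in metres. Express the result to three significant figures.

h_f ≈ 22.1 m

h_f = 10.67·1530·0.254^1.852 / (117^1.852·0.377^4.8704) = 22.07 m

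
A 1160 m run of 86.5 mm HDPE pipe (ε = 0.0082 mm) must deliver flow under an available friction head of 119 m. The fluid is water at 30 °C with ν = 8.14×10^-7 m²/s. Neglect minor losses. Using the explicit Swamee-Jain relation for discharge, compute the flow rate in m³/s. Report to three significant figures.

Swamee-Jain (Type II): Q = -0.965·√(gD⁵h_f/L)·ln[ε/(3.7D) + √(3.17ν²L/(gD³h_f))]
√(gD⁵h_f/L) = √(9.81·0.0865⁵·119/1160) = 0.002208
ε/(3.7D) = 2.56×10^-5; √(3.17ν²L/(gD³h_f)) = 5.68×10^-5
Q = -0.965·0.002208·ln(8.241×10^-5) = 0.02003 m³/s
Check: V = 3.41 m/s, Re = 3.62×10^5, f = 0.01500, h_f = 119 m ≈ 119 m ✓

Q ≈ 0.0200 m³/s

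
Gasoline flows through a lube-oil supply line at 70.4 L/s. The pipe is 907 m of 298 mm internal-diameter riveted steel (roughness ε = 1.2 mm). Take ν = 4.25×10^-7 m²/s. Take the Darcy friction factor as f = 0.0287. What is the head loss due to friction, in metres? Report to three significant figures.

h_f ≈ 4.54 m

V = 4Q/(πD²) = 4·0.0704/(π·0.298²) = 1.009 m/s
h_f = f(L/D)V²/(2g) = 0.02870·(907/0.298)·1.009²/(2·9.81) = 4.536 m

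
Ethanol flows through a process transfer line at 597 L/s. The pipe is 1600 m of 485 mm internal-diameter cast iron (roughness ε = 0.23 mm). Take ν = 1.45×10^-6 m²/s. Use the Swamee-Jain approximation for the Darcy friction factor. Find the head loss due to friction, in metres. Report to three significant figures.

V = 4Q/(πD²) = 4·0.597/(π·0.485²) = 3.231 m/s
Re = VD/ν = 3.231·0.485/1.45×10^-6 = 1.08×10^6 → turbulent
ε/D = 0.23/485 = 4.74×10^-4
Swamee-Jain: f = 0.01708
h_f = f(L/D)V²/(2g) = 0.01708·(1600/0.485)·3.231²/(2·9.81) = 30.00 m

h_f ≈ 30.0 m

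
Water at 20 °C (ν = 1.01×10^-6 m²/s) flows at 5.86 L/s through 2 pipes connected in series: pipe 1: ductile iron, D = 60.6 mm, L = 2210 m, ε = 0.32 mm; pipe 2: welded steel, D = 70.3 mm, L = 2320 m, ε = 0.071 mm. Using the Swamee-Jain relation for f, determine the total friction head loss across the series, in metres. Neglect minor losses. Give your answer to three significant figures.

H ≈ 330 m

Pipe 1: V = 2.032 m/s, Re = 1.22×10^5, ε/D = 0.00528, f = 0.03185, h_1 = f(L/D)V²/2g = 244.4 m
Pipe 2: V = 1.510 m/s, Re = 1.05×10^5, ε/D = 0.00101, f = 0.02228, h_2 = f(L/D)V²/2g = 85.40 m
Series → Q common, losses add: H = Σh = 329.8 m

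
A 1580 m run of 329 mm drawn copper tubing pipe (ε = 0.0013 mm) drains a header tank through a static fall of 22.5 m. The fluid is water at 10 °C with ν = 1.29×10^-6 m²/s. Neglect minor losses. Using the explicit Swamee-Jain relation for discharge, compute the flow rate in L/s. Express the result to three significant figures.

Q ≈ 231 L/s

Swamee-Jain (Type II): Q = -0.965·√(gD⁵h_f/L)·ln[ε/(3.7D) + √(3.17ν²L/(gD³h_f))]
√(gD⁵h_f/L) = √(9.81·0.329⁵·22.5/1580) = 0.02321
ε/(3.7D) = 1.07×10^-6; √(3.17ν²L/(gD³h_f)) = 3.26×10^-5
Q = -0.965·0.02321·ln(3.363×10^-5) = 0.2307 m³/s
Check: V = 2.71 m/s, Re = 6.92×10^5, f = 0.01244, h_f = 22.4 m ≈ 22.5 m ✓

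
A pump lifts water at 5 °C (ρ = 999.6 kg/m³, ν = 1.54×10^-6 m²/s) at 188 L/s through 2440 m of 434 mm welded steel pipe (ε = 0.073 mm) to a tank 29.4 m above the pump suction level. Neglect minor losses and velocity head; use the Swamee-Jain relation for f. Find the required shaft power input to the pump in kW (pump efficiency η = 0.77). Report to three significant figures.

V = 4Q/(πD²) = 1.271 m/s; Re = 3.58×10^5; ε/D = 1.68×10^-4; f = 0.01573
h_f = f(L/D)V²/2g = 7.278 m
Total head H = z + h_f = 29.4 + 7.278 = 36.68 m
P_hyd = ρgQH = 999.6·9.81·0.188·36.68 = 67.62 kW
P_shaft = P_hyd/η = 67.62/0.77 = 87.82 kW

P_shaft ≈ 87.8 kW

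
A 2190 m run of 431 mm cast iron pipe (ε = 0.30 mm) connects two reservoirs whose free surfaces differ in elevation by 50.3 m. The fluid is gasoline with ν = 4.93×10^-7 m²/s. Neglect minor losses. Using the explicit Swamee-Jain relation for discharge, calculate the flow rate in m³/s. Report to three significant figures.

Q ≈ 0.477 m³/s

Swamee-Jain (Type II): Q = -0.965·√(gD⁵h_f/L)·ln[ε/(3.7D) + √(3.17ν²L/(gD³h_f))]
√(gD⁵h_f/L) = √(9.81·0.431⁵·50.3/2190) = 0.05789
ε/(3.7D) = 1.88×10^-4; √(3.17ν²L/(gD³h_f)) = 6.54×10^-6
Q = -0.965·0.05789·ln(1.947×10^-4) = 0.4773 m³/s
Check: V = 3.27 m/s, Re = 2.86×10^6, f = 0.01821, h_f = 50.5 m ≈ 50.3 m ✓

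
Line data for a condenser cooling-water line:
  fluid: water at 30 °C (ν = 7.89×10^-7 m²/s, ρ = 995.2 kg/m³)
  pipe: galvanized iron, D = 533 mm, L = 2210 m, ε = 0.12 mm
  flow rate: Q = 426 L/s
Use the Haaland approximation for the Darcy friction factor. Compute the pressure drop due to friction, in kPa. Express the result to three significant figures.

V = 4Q/(πD²) = 4·0.426/(π·0.533²) = 1.909 m/s
Re = VD/ν = 1.909·0.533/7.89×10^-7 = 1.29×10^6 → turbulent
ε/D = 0.12/533 = 2.25×10^-4
Haaland: f = 0.01471
h_f = f(L/D)V²/(2g) = 0.01471·(2210/0.533)·1.909²/(2·9.81) = 11.33 m
Δp = ρg·h_f = 995.2·9.81·11.33 = 110.6 kPa

Δp ≈ 111 kPa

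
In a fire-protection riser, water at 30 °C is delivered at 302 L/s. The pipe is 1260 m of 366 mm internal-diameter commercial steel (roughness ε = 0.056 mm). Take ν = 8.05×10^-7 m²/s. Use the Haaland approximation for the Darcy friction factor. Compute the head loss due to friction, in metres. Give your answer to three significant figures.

h_f ≈ 20.0 m

V = 4Q/(πD²) = 4·0.302/(π·0.366²) = 2.870 m/s
Re = VD/ν = 2.870·0.366/8.05×10^-7 = 1.31×10^6 → turbulent
ε/D = 0.056/366 = 1.53×10^-4
Haaland: f = 0.01383
h_f = f(L/D)V²/(2g) = 0.01383·(1260/0.366)·2.870²/(2·9.81) = 20.00 m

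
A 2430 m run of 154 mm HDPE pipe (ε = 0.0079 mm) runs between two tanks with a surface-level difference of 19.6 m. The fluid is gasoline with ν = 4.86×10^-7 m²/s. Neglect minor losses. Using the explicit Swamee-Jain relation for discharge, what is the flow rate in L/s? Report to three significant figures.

Swamee-Jain (Type II): Q = -0.965·√(gD⁵h_f/L)·ln[ε/(3.7D) + √(3.17ν²L/(gD³h_f))]
√(gD⁵h_f/L) = √(9.81·0.154⁵·19.6/2430) = 0.002618
ε/(3.7D) = 1.39×10^-5; √(3.17ν²L/(gD³h_f)) = 5.09×10^-5
Q = -0.965·0.002618·ln(6.477×10^-5) = 0.02437 m³/s
Check: V = 1.31 m/s, Re = 4.15×10^5, f = 0.01423, h_f = 19.6 m ≈ 19.6 m ✓

Q ≈ 24.4 L/s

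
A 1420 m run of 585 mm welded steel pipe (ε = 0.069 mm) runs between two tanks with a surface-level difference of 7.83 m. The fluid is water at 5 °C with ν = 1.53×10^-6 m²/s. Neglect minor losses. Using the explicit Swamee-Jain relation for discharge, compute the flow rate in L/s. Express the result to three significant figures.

Q ≈ 573 L/s

Swamee-Jain (Type II): Q = -0.965·√(gD⁵h_f/L)·ln[ε/(3.7D) + √(3.17ν²L/(gD³h_f))]
√(gD⁵h_f/L) = √(9.81·0.585⁵·7.83/1420) = 0.06088
ε/(3.7D) = 3.19×10^-5; √(3.17ν²L/(gD³h_f)) = 2.62×10^-5
Q = -0.965·0.06088·ln(5.805×10^-5) = 0.5730 m³/s
Check: V = 2.13 m/s, Re = 8.15×10^5, f = 0.01399, h_f = 7.87 m ≈ 7.83 m ✓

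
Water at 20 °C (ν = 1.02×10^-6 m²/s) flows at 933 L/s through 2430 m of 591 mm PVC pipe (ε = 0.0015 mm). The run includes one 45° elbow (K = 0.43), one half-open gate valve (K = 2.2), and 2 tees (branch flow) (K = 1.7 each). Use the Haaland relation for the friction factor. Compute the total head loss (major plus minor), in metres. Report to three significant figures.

H_L ≈ 28.9 m

V = 4Q/(πD²) = 3.401 m/s; V²/2g = 0.5896 m
Re = 1.97×10^6, ε/D = 2.54×10^-6 → f = 0.01044 (Haaland)
Major: h_f = f(L/D)·V²/2g = 0.01044·4112·0.5896 = 25.30 m
Minor: ΣK = 6.03; h_m = ΣK·V²/2g = 3.555 m
Total H_L = 25.30 + 3.555 = 28.85 m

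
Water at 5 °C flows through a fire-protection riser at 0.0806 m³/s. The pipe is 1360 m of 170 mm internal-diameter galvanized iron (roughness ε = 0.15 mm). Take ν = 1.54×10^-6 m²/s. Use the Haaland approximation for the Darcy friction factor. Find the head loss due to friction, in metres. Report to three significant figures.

h_f ≈ 102 m

V = 4Q/(πD²) = 4·0.0806/(π·0.170²) = 3.551 m/s
Re = VD/ν = 3.551·0.170/1.54×10^-6 = 3.92×10^5 → turbulent
ε/D = 0.15/170 = 8.82×10^-4
Haaland: f = 0.01981
h_f = f(L/D)V²/(2g) = 0.01981·(1360/0.170)·3.551²/(2·9.81) = 101.8 m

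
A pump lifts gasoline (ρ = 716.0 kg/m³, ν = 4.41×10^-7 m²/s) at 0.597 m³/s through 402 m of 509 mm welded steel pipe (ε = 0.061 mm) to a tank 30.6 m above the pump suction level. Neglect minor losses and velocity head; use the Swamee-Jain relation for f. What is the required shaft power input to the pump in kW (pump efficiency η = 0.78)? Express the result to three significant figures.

P_shaft ≈ 189 kW

V = 4Q/(πD²) = 2.934 m/s; Re = 3.39×10^6; ε/D = 1.20×10^-4; f = 0.01293
h_f = f(L/D)V²/2g = 4.479 m
Total head H = z + h_f = 30.6 + 4.479 = 35.08 m
P_hyd = ρgQH = 716.0·9.81·0.597·35.08 = 147.1 kW
P_shaft = P_hyd/η = 147.1/0.78 = 188.6 kW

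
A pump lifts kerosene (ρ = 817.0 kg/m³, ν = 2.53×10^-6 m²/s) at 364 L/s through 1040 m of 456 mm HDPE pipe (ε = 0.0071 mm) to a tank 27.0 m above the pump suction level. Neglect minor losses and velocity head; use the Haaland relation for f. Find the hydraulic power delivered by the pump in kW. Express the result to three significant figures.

V = 4Q/(πD²) = 2.229 m/s; Re = 4.02×10^5; ε/D = 1.56×10^-5; f = 0.01375
h_f = f(L/D)V²/2g = 7.937 m
Total head H = z + h_f = 27.0 + 7.937 = 34.94 m
P_hyd = ρgQH = 817.0·9.81·0.364·34.94 = 101.9 kW

P_hyd ≈ 102 kW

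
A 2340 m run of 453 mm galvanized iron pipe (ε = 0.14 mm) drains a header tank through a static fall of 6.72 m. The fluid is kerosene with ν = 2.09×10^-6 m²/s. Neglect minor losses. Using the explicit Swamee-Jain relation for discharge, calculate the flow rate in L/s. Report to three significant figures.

Q ≈ 196 L/s

Swamee-Jain (Type II): Q = -0.965·√(gD⁵h_f/L)·ln[ε/(3.7D) + √(3.17ν²L/(gD³h_f))]
√(gD⁵h_f/L) = √(9.81·0.453⁵·6.72/2340) = 0.02318
ε/(3.7D) = 8.35×10^-5; √(3.17ν²L/(gD³h_f)) = 7.27×10^-5
Q = -0.965·0.02318·ln(1.562×10^-4) = 0.1961 m³/s
Check: V = 1.22 m/s, Re = 2.64×10^5, f = 0.01734, h_f = 6.75 m ≈ 6.72 m ✓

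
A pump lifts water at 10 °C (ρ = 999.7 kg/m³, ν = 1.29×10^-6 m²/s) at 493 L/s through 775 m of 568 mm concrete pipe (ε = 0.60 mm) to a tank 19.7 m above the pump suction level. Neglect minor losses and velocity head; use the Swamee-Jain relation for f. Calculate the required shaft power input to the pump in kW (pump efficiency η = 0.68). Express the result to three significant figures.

V = 4Q/(πD²) = 1.946 m/s; Re = 8.57×10^5; ε/D = 0.00106; f = 0.02034
h_f = f(L/D)V²/2g = 5.354 m
Total head H = z + h_f = 19.7 + 5.354 = 25.05 m
P_hyd = ρgQH = 999.7·9.81·0.493·25.05 = 121.1 kW
P_shaft = P_hyd/η = 121.1/0.68 = 178.1 kW

P_shaft ≈ 178 kW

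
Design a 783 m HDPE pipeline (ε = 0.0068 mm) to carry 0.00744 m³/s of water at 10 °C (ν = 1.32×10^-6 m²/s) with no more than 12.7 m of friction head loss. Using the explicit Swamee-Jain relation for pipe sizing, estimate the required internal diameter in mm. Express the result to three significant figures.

D ≈ 89.4 mm

Swamee-Jain (Type III): D = 0.66·[ε^1.25·(LQ²/(gh_f))^4.75 + ν·Q^9.4·(L/(gh_f))^5.2]^0.04
LQ²/(gh_f) = 3.479×10^-4; L/(gh_f) = 6.285
Term 1 = ε^1.25·(…)^4.75 = 1.30×10^-23; Term 2 = ν·Q^9.4·(…)^5.2 = 1.84×10^-22
D = 0.66·(1.30×10^-23 + 1.84×10^-22)^0.04 = 0.08939 m = 89.4 mm
Check: V = 1.19 m/s, Re = 8.03×10^4, f = 0.01911, h_f = 12.0 m ≈ 12.7 m ✓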